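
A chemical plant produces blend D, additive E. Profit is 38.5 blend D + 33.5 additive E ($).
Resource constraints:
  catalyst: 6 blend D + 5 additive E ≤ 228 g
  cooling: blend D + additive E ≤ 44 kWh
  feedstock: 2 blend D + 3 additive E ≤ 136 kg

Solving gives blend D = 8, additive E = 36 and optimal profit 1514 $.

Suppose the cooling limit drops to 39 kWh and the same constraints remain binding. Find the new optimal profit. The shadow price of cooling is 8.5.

1471.5

Δb = -5, so new z* = 1514 + (8.5)·(-5) = 1514 − 42.5 = 1471.5.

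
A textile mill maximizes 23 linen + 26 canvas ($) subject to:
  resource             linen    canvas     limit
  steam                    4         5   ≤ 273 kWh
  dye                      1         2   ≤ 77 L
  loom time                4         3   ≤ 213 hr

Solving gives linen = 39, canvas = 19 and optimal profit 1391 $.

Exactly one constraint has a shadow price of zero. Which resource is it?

steam: 251/273 (slack 22)
dye: 77/77 (binding)
loom time: 213/213 (binding)
By complementary slackness, a constraint with positive slack has shadow price 0 → steam.

steam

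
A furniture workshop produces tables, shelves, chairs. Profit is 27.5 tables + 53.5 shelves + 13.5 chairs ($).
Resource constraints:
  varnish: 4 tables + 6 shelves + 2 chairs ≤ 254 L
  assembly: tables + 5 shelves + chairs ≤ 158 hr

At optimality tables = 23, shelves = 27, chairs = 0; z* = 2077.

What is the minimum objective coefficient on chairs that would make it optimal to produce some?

Check each constraint at x*: varnish 254/254 (tight); assembly 158/158 (tight).
The binding rows give the dual system: 4·y_varnish + 1·y_assembly = 27.5 and 6·y_varnish + 5·y_assembly = 53.5.
→ y_varnish = 6 and y_assembly = 3.5.
chairs enters the basis when its profit ≥ yᵀa₃ = 6·2 + 3.5·1 = 15.5.

15.5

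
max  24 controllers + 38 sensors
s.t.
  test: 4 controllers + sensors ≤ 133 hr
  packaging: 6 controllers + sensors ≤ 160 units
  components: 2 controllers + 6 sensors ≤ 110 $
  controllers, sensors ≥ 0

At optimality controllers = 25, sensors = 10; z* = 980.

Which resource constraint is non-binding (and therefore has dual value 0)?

test: 110/133 (slack 23)
packaging: 160/160 (binding)
components: 110/110 (binding)
By complementary slackness, a constraint with positive slack has shadow price 0 → test.

test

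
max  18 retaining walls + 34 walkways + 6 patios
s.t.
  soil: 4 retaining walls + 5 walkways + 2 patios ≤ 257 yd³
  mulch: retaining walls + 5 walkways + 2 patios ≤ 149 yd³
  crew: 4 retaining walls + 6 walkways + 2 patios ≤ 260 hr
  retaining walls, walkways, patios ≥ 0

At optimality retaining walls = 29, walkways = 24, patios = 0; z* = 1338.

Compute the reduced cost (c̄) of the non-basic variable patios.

Check each constraint at x*: soil 236/257 (slack 21); mulch 149/149 (tight); crew 260/260 (tight).
Since soil is not tight, its dual is 0.
Dual feasibility on the basic columns requires 1·y_mulch + 4·y_crew = 18, 5·y_mulch + 6·y_crew = 34.
→ y_mulch = 2 and y_crew = 4.
Reduced cost of patios: c₃ − yᵀa₃ = 6 − (2·2 + 4·2) = 6 − 12 = -6.

-6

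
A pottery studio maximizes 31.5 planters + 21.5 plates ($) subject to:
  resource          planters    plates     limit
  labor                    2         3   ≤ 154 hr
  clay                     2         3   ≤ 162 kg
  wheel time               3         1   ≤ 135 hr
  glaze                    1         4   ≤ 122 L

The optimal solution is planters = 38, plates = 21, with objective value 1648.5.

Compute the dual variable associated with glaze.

3

At the optimum: labor uses 139 of 154 (slack = 15); clay uses 139 of 162 (slack = 23); wheel time uses 135 of 135 (binding); glaze uses 122 of 122 (binding).
By complementary slackness, y = 0 for the non-binding constraints.
Dual feasibility on the basic columns requires 3·y_wheel time + 1·y_glaze = 31.5, 1·y_wheel time + 4·y_glaze = 21.5.
Solving: y_wheel time = 9.5, y_glaze = 3.
Shadow price of glaze = 3.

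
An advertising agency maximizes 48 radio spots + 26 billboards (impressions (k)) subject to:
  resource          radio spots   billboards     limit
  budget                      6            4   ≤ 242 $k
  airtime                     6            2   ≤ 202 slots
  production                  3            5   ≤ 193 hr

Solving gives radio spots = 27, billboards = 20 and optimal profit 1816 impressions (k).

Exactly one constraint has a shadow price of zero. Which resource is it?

budget: 242/242 (binding)
airtime: 202/202 (binding)
production: 181/193 (slack 12)
By complementary slackness, a constraint with positive slack has shadow price 0 → production.

production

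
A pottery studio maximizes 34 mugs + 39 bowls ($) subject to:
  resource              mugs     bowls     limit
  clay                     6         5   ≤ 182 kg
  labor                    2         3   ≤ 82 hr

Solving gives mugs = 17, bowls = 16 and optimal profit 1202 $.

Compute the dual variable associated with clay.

Check each constraint at x*: clay 182/182 (tight); labor 82/82 (tight).
From A_Bᵀ y = c: 6·y_clay + 2·y_labor = 34; 5·y_clay + 3·y_labor = 39.
→ y_clay = 3 and y_labor = 8.
Shadow price of clay = 3.

3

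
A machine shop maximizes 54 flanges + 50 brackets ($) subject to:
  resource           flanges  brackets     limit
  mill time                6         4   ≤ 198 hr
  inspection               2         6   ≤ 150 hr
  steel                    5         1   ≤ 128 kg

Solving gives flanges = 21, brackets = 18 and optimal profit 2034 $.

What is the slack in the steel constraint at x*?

steel used = 5·21 + 1·18 = 123; slack = 128 − 123 = 5.

5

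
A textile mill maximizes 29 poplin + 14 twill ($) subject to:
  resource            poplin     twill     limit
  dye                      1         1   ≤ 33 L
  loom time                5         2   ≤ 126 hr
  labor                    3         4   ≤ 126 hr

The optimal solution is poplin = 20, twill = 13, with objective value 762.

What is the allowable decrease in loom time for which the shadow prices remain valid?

Binding constraints: dye, loom time. The basis is B = [[1,1],[5,2]] with det -3.
Per unit decrease in loom time, x* moves by d = (-0.3333, 0.3333).
The basis stays optimal until labor becomes binding; allowable decrease = 42 hr.

42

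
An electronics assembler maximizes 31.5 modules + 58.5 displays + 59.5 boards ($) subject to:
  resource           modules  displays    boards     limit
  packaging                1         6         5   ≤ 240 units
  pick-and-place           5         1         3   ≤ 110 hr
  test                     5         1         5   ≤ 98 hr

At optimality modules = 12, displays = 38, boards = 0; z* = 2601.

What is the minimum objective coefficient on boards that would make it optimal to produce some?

At the optimum: packaging uses 240 of 240 (binding); pick-and-place uses 98 of 110 (slack = 12); test uses 98 of 98 (binding).
Slack constraints have shadow price 0 (complementary slackness).
The binding rows give the dual system: 1·y_packaging + 5·y_test = 31.5 and 6·y_packaging + 1·y_test = 58.5.
→ y_packaging = 9 and y_test = 4.5.
boards enters the basis when its profit ≥ yᵀa₃ = 9·5 + 4.5·5 = 67.5.

67.5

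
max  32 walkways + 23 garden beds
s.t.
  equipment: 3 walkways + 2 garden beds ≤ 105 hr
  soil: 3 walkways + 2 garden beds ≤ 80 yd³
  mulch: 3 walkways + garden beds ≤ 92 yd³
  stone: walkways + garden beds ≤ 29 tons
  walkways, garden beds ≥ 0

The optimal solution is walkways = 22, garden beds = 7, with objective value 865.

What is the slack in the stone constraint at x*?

stone used = 1·22 + 1·7 = 29; slack = 29 − 29 = 0.

0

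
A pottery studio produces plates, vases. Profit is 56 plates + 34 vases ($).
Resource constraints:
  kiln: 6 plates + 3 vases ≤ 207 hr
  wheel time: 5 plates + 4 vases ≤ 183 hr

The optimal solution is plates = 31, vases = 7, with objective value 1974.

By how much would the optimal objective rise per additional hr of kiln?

At the optimum: kiln uses 207 of 207 (binding); wheel time uses 183 of 183 (binding).
Dual feasibility on the basic columns requires 6·y_kiln + 5·y_wheel time = 56, 3·y_kiln + 4·y_wheel time = 34.
This yields shadow prices y_kiln = 6, y_wheel time = 4.
Shadow price of kiln = 6.

6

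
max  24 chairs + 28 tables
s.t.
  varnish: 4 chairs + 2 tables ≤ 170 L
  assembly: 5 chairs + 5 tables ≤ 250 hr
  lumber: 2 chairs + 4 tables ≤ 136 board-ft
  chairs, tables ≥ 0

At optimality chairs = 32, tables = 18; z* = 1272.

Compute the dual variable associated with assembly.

4

Binding: assembly and lumber. Non-binding: varnish (6 unused).
By complementary slackness, y = 0 for the non-binding constraint.
The binding rows give the dual system: 5·y_assembly + 2·y_lumber = 24 and 5·y_assembly + 4·y_lumber = 28.
Solving: y_assembly = 4, y_lumber = 2.
Shadow price of assembly = 4.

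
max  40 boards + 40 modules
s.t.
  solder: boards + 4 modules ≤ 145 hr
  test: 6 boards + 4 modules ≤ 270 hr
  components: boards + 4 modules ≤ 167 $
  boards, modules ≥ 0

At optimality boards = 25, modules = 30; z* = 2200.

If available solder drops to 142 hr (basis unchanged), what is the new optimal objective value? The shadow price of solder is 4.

2188

Δb = -3, so new z* = 2200 + (4)·(-3) = 2200 − 12 = 2188.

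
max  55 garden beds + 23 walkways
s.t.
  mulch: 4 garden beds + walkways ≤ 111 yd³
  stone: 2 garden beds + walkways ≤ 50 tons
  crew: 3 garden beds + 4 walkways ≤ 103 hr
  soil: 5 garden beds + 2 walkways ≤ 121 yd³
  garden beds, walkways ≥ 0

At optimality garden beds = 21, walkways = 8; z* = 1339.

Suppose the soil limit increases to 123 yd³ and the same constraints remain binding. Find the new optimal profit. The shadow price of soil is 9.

Δb = 2, so new z* = 1339 + (9)·(2) = 1339 + 18 = 1357.

1357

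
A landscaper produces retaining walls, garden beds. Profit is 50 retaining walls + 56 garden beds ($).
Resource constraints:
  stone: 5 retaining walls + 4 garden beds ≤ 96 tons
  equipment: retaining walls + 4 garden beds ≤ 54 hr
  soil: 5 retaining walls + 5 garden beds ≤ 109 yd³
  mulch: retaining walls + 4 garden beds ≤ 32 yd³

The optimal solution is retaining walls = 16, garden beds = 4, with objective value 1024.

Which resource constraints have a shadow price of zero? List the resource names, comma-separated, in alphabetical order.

equipment, soil

stone: 96/96 (binding)
equipment: 32/54 (slack 22)
soil: 100/109 (slack 9)
mulch: 32/32 (binding)
By complementary slackness, a constraint with positive slack has shadow price 0 → equipment, soil.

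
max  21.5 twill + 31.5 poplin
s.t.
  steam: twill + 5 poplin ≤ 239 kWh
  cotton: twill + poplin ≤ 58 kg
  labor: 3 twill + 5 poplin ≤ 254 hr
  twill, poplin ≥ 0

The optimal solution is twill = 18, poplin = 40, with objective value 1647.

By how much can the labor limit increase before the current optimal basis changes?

Binding constraints: cotton, labor. The basis is B = [[1,1],[3,5]] with det 2.
Per unit increase in labor, x* moves by d = (-0.5, 0.5).
The basis stays optimal until steam becomes binding; allowable increase = 10.5 hr.

10.5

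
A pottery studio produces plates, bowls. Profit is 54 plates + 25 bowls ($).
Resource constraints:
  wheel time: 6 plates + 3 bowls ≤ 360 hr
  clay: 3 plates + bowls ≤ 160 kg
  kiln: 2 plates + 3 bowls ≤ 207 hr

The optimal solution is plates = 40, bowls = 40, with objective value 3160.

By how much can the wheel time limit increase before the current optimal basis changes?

Binding constraints: wheel time, clay. The basis is B = [[6,3],[3,1]] with det -3.
Per unit increase in wheel time, x* moves by d = (-0.3333, 1).
The basis stays optimal until kiln becomes binding; allowable increase = 3 hr.

3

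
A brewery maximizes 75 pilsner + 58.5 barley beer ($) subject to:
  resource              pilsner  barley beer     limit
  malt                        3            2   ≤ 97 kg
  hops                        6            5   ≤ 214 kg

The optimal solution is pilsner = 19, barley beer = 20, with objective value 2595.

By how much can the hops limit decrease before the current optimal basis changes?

20

Binding constraints: malt, hops. The basis is B = [[3,2],[6,5]] with det 3.
Per unit decrease in hops, x* moves by d = (0.6667, -1).
The basis stays optimal until barley beer reaches 0; allowable decrease = 20 kg.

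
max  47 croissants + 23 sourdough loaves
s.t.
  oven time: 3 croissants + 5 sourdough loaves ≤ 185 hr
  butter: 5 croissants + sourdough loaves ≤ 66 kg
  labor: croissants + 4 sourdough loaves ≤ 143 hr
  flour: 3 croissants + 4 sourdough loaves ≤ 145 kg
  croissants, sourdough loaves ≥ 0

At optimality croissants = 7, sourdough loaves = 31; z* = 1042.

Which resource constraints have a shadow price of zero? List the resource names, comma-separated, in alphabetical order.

oven time: 176/185 (slack 9)
butter: 66/66 (binding)
labor: 131/143 (slack 12)
flour: 145/145 (binding)
By complementary slackness, a constraint with positive slack has shadow price 0 → labor, oven time.

labor, oven time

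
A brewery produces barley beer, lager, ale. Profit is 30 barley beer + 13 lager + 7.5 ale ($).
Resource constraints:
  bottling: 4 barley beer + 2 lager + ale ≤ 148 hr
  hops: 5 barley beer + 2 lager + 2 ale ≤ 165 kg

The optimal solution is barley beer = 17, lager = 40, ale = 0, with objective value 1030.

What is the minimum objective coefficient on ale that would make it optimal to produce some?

Check each constraint at x*: bottling 148/148 (tight); hops 165/165 (tight).
The binding rows give the dual system: 4·y_bottling + 5·y_hops = 30 and 2·y_bottling + 2·y_hops = 13.
This yields shadow prices y_bottling = 2.5, y_hops = 4.
ale enters the basis when its profit ≥ yᵀa₃ = 2.5·1 + 4·2 = 10.5.

10.5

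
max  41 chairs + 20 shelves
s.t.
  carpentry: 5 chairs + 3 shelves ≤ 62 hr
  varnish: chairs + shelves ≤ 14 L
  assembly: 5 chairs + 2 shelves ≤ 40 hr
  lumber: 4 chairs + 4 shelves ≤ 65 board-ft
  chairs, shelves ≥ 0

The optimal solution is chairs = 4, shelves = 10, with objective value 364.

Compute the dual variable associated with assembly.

Check each constraint at x*: carpentry 50/62 (slack 12); varnish 14/14 (tight); assembly 40/40 (tight); lumber 56/65 (slack 9).
Since carpentry, lumber are not tight, their duals are 0.
From A_Bᵀ y = c: 1·y_varnish + 5·y_assembly = 41; 1·y_varnish + 2·y_assembly = 20.
Solving: y_varnish = 6, y_assembly = 7.
Shadow price of assembly = 7.

7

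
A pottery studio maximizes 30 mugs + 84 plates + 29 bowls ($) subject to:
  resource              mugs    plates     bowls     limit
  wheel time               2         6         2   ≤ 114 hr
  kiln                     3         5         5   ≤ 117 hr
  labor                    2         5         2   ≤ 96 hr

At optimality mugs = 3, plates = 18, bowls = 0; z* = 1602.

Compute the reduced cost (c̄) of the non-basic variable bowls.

-1

Check each constraint at x*: wheel time 114/114 (tight); kiln 99/117 (slack 18); labor 96/96 (tight).
By complementary slackness, y = 0 for the non-binding constraint.
Dual feasibility on the basic columns requires 2·y_wheel time + 2·y_labor = 30, 6·y_wheel time + 5·y_labor = 84.
→ y_wheel time = 9 and y_labor = 6.
Reduced cost of bowls: c₃ − yᵀa₃ = 29 − (9·2 + 6·2) = 29 − 30 = -1.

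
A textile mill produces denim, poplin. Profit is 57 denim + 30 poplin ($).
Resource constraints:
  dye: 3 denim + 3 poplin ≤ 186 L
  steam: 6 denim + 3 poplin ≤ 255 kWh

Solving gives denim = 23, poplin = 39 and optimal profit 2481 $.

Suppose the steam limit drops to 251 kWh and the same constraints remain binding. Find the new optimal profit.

Check each constraint at x*: dye 186/186 (tight); steam 255/255 (tight).
From A_Bᵀ y = c: 3·y_dye + 6·y_steam = 57; 3·y_dye + 3·y_steam = 30.
Solving: y_dye = 1, y_steam = 9.
Δz = y_steam·Δb = 9 × (-4) = -36, so new z* = 2481 − 36 = 2445.

2445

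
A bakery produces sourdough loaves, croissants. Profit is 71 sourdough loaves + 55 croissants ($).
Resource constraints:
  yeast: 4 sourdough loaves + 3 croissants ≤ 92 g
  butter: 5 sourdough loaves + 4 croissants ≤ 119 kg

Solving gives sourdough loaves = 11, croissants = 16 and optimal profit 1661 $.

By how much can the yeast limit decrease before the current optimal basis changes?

2.75

Binding constraints: yeast, butter. The basis is B = [[4,3],[5,4]] with det 1.
Per unit decrease in yeast, x* moves by d = (-4, 5).
The basis stays optimal until sourdough loaves reaches 0; allowable decrease = 2.75 g.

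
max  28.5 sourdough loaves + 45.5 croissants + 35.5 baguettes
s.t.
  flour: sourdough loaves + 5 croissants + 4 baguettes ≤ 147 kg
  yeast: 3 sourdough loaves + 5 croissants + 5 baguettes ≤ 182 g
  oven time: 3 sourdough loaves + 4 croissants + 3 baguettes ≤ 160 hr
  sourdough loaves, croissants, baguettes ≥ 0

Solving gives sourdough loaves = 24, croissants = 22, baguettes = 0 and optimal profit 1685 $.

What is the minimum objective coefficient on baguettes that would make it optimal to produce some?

Binding: yeast and oven time. Non-binding: flour (13 unused).
Since flour is not tight, its dual is 0.
The binding rows give the dual system: 3·y_yeast + 3·y_oven time = 28.5 and 5·y_yeast + 4·y_oven time = 45.5.
→ y_yeast = 7.5 and y_oven time = 2.
baguettes enters the basis when its profit ≥ yᵀa₃ = 7.5·5 + 2·3 = 43.5.

43.5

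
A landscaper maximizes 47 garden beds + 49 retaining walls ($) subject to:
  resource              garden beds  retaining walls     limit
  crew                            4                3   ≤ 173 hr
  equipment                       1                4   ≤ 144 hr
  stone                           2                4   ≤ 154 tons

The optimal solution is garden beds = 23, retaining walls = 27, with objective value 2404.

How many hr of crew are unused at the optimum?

crew used = 4·23 + 3·27 = 173; slack = 173 − 173 = 0.

0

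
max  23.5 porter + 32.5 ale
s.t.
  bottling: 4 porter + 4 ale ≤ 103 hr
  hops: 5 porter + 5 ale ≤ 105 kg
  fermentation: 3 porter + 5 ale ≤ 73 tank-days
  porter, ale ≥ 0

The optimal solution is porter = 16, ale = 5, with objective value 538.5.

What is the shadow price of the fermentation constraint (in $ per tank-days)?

4.5

Binding: hops and fermentation. Non-binding: bottling (19 unused).
Slack constraints have shadow price 0 (complementary slackness).
The binding rows give the dual system: 5·y_hops + 3·y_fermentation = 23.5 and 5·y_hops + 5·y_fermentation = 32.5.
This yields shadow prices y_hops = 2, y_fermentation = 4.5.
Shadow price of fermentation = 4.5.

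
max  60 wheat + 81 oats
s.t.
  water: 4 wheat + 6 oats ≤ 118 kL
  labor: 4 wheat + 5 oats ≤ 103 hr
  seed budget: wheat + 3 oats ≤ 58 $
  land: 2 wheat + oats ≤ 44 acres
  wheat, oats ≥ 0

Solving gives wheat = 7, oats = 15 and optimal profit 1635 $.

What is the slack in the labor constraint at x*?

0

labor used = 4·7 + 5·15 = 103; slack = 103 − 103 = 0.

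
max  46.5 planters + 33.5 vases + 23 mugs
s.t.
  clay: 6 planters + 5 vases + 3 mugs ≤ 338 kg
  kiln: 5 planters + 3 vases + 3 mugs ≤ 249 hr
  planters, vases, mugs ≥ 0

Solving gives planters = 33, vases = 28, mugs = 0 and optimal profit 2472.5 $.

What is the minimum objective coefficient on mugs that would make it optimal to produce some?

At the optimum: clay uses 338 of 338 (binding); kiln uses 249 of 249 (binding).
From A_Bᵀ y = c: 6·y_clay + 5·y_kiln = 46.5; 5·y_clay + 3·y_kiln = 33.5.
This yields shadow prices y_clay = 4, y_kiln = 4.5.
mugs enters the basis when its profit ≥ yᵀa₃ = 4·3 + 4.5·3 = 25.5.

25.5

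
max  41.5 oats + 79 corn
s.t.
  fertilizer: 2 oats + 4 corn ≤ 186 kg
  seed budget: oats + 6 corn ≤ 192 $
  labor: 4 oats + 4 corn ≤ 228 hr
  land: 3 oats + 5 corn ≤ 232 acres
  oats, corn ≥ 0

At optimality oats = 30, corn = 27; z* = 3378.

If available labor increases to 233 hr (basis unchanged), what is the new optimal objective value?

Check each constraint at x*: fertilizer 168/186 (slack 18); seed budget 192/192 (tight); labor 228/228 (tight); land 225/232 (slack 7).
Slack constraints have shadow price 0 (complementary slackness).
From A_Bᵀ y = c: 1·y_seed budget + 4·y_labor = 41.5; 6·y_seed budget + 4·y_labor = 79.
This yields shadow prices y_seed budget = 7.5, y_labor = 8.5.
Δz = y_labor·Δb = 8.5 × (5) = 42.5, so new z* = 3378 + 42.5 = 3420.5.

3420.5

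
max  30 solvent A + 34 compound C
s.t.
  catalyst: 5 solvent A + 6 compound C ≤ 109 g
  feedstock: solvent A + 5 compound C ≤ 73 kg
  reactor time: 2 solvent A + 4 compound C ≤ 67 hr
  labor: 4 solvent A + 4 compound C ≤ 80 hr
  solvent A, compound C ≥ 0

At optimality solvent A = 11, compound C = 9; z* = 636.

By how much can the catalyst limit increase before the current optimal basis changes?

4.25

Binding constraints: catalyst, labor. The basis is B = [[5,6],[4,4]] with det -4.
Per unit increase in catalyst, x* moves by d = (-1, 1).
The basis stays optimal until feedstock becomes binding; allowable increase = 4.25 g.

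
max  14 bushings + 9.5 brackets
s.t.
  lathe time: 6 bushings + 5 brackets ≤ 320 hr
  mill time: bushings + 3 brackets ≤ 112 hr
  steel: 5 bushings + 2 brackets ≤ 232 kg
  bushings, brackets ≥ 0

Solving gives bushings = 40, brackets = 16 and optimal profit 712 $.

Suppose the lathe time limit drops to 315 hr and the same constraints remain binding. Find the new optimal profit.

704.5

At the optimum: lathe time uses 320 of 320 (binding); mill time uses 88 of 112 (slack = 24); steel uses 232 of 232 (binding).
Slack constraints have shadow price 0 (complementary slackness).
Dual feasibility on the basic columns requires 6·y_lathe time + 5·y_steel = 14, 5·y_lathe time + 2·y_steel = 9.5.
Solving: y_lathe time = 1.5, y_steel = 1.
Δz = y_lathe time·Δb = 1.5 × (-5) = -7.5, so new z* = 712 − 7.5 = 704.5.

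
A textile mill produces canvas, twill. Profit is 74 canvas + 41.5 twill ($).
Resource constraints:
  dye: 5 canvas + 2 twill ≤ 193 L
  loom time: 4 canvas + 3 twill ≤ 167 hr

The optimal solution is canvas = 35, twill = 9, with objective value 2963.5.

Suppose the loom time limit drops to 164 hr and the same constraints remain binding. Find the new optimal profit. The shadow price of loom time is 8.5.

2938

Δb = -3, so new z* = 2963.5 + (8.5)·(-3) = 2963.5 − 25.5 = 2938.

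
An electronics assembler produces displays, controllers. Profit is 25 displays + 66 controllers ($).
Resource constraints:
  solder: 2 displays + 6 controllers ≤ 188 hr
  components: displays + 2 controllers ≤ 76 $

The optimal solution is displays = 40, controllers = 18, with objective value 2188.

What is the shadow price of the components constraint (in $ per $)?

Both solder and components are binding at x*.
Dual feasibility on the basic columns requires 2·y_solder + 1·y_components = 25, 6·y_solder + 2·y_components = 66.
→ y_solder = 8 and y_components = 9.
Shadow price of components = 9.

9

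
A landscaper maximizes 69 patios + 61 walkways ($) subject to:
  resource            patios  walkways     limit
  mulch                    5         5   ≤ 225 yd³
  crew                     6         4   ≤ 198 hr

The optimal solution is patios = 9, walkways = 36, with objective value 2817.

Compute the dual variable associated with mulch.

Check each constraint at x*: mulch 225/225 (tight); crew 198/198 (tight).
The binding rows give the dual system: 5·y_mulch + 6·y_crew = 69 and 5·y_mulch + 4·y_crew = 61.
Solving: y_mulch = 9, y_crew = 4.
Shadow price of mulch = 9.

9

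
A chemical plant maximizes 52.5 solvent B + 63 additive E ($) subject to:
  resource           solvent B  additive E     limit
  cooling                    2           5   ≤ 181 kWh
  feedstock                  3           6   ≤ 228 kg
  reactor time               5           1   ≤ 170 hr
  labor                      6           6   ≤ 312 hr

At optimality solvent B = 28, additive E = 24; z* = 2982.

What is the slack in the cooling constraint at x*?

cooling used = 2·28 + 5·24 = 176; slack = 181 − 176 = 5.

5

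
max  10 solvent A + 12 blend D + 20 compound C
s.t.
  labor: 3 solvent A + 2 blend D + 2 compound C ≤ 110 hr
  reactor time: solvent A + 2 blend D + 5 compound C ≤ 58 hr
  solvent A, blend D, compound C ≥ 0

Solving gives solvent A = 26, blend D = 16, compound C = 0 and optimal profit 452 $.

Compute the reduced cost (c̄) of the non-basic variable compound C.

At the optimum: labor uses 110 of 110 (binding); reactor time uses 58 of 58 (binding).
Dual feasibility on the basic columns requires 3·y_labor + 1·y_reactor time = 10, 2·y_labor + 2·y_reactor time = 12.
This yields shadow prices y_labor = 2, y_reactor time = 4.
Reduced cost of compound C: c₃ − yᵀa₃ = 20 − (2·2 + 4·5) = 20 − 24 = -4.

-4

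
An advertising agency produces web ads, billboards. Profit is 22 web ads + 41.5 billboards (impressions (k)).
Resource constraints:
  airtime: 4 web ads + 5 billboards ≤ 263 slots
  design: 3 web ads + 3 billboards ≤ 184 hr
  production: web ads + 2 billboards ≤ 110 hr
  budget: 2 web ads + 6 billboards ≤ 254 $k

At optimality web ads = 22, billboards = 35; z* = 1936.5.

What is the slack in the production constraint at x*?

18

production used = 1·22 + 2·35 = 92; slack = 110 − 92 = 18.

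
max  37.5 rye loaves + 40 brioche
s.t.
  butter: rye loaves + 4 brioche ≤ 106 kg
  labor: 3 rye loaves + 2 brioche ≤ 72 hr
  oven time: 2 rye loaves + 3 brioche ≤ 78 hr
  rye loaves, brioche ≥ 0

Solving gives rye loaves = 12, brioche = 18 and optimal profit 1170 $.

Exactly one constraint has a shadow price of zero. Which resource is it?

butter: 84/106 (slack 22)
labor: 72/72 (binding)
oven time: 78/78 (binding)
By complementary slackness, a constraint with positive slack has shadow price 0 → butter.

butter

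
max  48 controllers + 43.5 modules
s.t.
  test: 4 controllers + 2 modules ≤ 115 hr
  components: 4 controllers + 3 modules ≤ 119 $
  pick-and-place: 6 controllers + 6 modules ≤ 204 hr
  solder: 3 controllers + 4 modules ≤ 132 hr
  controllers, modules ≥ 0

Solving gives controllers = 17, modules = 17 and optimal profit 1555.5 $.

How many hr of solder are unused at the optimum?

13

solder used = 3·17 + 4·17 = 119; slack = 132 − 119 = 13.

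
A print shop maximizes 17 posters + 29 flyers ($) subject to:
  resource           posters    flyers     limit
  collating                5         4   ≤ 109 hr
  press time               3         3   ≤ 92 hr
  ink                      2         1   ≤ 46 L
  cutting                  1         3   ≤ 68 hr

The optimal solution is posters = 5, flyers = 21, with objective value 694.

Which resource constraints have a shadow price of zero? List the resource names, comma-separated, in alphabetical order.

collating: 109/109 (binding)
press time: 78/92 (slack 14)
ink: 31/46 (slack 15)
cutting: 68/68 (binding)
By complementary slackness, a constraint with positive slack has shadow price 0 → ink, press time.

ink, press time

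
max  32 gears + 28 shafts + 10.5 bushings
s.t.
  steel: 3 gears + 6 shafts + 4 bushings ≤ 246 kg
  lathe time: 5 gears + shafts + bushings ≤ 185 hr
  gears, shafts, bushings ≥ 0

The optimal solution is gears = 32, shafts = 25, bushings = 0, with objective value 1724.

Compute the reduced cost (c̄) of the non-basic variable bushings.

-9.5

Both steel and lathe time are binding at x*.
The binding rows give the dual system: 3·y_steel + 5·y_lathe time = 32 and 6·y_steel + 1·y_lathe time = 28.
This yields shadow prices y_steel = 4, y_lathe time = 4.
Reduced cost of bushings: c₃ − yᵀa₃ = 10.5 − (4·4 + 4·1) = 10.5 − 20 = -9.5.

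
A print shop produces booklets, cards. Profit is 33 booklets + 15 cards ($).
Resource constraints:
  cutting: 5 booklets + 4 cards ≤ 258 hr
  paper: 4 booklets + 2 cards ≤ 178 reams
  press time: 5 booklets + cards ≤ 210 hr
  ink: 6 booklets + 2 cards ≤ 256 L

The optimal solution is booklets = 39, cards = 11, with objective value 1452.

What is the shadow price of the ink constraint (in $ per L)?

Binding: paper and ink. Non-binding: cutting (19 unused), press time (4 unused).
By complementary slackness, y = 0 for the non-binding constraints.
From A_Bᵀ y = c: 4·y_paper + 6·y_ink = 33; 2·y_paper + 2·y_ink = 15.
Solving: y_paper = 6, y_ink = 1.5.
Shadow price of ink = 1.5.

1.5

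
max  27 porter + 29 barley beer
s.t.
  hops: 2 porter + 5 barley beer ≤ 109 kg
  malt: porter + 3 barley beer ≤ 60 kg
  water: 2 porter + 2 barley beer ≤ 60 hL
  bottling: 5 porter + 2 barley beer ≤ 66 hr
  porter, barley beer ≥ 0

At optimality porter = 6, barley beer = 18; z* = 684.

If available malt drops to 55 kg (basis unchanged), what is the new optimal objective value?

649

Binding: malt and bottling. Non-binding: hops (7 unused), water (12 unused).
By complementary slackness, y = 0 for the non-binding constraints.
From A_Bᵀ y = c: 1·y_malt + 5·y_bottling = 27; 3·y_malt + 2·y_bottling = 29.
Solving: y_malt = 7, y_bottling = 4.
Δz = y_malt·Δb = 7 × (-5) = -35, so new z* = 684 − 35 = 649.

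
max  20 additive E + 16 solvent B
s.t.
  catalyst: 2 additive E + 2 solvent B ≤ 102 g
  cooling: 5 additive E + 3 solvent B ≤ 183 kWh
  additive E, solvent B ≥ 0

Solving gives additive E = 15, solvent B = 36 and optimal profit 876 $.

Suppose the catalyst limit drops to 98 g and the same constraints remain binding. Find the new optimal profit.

At the optimum: catalyst uses 102 of 102 (binding); cooling uses 183 of 183 (binding).
Dual feasibility on the basic columns requires 2·y_catalyst + 5·y_cooling = 20, 2·y_catalyst + 3·y_cooling = 16.
This yields shadow prices y_catalyst = 5, y_cooling = 2.
Δz = y_catalyst·Δb = 5 × (-4) = -20, so new z* = 876 − 20 = 856.

856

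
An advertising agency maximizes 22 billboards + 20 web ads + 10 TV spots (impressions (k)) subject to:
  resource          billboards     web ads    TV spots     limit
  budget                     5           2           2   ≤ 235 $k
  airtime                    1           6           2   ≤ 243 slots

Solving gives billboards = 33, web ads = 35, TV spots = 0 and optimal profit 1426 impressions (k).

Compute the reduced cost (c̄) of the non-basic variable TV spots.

-2

At the optimum: budget uses 235 of 235 (binding); airtime uses 243 of 243 (binding).
From A_Bᵀ y = c: 5·y_budget + 1·y_airtime = 22; 2·y_budget + 6·y_airtime = 20.
→ y_budget = 4 and y_airtime = 2.
Reduced cost of TV spots: c₃ − yᵀa₃ = 10 − (4·2 + 2·2) = 10 − 12 = -2.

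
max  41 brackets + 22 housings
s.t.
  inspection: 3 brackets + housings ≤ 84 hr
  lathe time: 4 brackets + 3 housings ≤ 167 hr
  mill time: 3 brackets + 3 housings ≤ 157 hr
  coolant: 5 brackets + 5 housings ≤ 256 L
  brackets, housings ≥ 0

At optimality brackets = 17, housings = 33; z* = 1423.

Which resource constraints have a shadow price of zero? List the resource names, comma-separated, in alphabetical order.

coolant, mill time

inspection: 84/84 (binding)
lathe time: 167/167 (binding)
mill time: 150/157 (slack 7)
coolant: 250/256 (slack 6)
By complementary slackness, a constraint with positive slack has shadow price 0 → coolant, mill time.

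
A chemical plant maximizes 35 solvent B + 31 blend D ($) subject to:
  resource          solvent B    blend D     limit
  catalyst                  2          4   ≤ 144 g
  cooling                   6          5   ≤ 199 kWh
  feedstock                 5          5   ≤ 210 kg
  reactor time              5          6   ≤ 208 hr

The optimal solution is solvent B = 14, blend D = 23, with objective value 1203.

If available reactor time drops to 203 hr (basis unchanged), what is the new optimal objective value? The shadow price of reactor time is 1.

1198

Δb = -5, so new z* = 1203 + (1)·(-5) = 1203 − 5 = 1198.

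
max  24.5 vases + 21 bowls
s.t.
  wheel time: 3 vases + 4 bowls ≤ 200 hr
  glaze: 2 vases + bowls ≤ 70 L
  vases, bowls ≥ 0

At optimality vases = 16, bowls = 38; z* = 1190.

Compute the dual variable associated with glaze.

7

At the optimum: wheel time uses 200 of 200 (binding); glaze uses 70 of 70 (binding).
From A_Bᵀ y = c: 3·y_wheel time + 2·y_glaze = 24.5; 4·y_wheel time + 1·y_glaze = 21.
→ y_wheel time = 3.5 and y_glaze = 7.
Shadow price of glaze = 7.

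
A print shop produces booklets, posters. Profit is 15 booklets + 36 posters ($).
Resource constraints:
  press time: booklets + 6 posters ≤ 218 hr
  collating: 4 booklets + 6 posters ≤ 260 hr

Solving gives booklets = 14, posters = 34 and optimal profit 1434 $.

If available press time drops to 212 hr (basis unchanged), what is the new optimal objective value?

1416

Check each constraint at x*: press time 218/218 (tight); collating 260/260 (tight).
From A_Bᵀ y = c: 1·y_press time + 4·y_collating = 15; 6·y_press time + 6·y_collating = 36.
This yields shadow prices y_press time = 3, y_collating = 3.
Δz = y_press time·Δb = 3 × (-6) = -18, so new z* = 1434 − 18 = 1416.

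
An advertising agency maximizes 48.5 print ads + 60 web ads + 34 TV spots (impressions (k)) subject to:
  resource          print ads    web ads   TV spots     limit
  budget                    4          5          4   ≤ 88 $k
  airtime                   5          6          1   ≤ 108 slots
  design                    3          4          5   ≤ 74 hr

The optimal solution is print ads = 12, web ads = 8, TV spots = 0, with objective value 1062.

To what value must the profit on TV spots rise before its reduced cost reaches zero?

38.5

Binding: budget and airtime. Non-binding: design (6 unused).
Slack constraints have shadow price 0 (complementary slackness).
The binding rows give the dual system: 4·y_budget + 5·y_airtime = 48.5 and 5·y_budget + 6·y_airtime = 60.
This yields shadow prices y_budget = 9, y_airtime = 2.5.
TV spots enters the basis when its profit ≥ yᵀa₃ = 9·4 + 2.5·1 = 38.5.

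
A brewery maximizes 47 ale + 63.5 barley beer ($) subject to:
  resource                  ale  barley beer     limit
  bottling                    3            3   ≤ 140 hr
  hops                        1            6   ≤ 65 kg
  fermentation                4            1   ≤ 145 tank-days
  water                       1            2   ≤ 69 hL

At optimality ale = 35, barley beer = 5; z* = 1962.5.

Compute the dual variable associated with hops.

9

At the optimum: bottling uses 120 of 140 (slack = 20); hops uses 65 of 65 (binding); fermentation uses 145 of 145 (binding); water uses 45 of 69 (slack = 24).
By complementary slackness, y = 0 for the non-binding constraints.
Dual feasibility on the basic columns requires 1·y_hops + 4·y_fermentation = 47, 6·y_hops + 1·y_fermentation = 63.5.
→ y_hops = 9 and y_fermentation = 9.5.
Shadow price of hops = 9.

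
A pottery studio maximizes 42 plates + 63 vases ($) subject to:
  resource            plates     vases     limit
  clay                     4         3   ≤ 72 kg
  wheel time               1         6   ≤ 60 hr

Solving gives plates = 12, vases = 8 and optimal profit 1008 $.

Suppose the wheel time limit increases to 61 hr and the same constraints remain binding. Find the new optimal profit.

1014

Both clay and wheel time are binding at x*.
The binding rows give the dual system: 4·y_clay + 1·y_wheel time = 42 and 3·y_clay + 6·y_wheel time = 63.
This yields shadow prices y_clay = 9, y_wheel time = 6.
Δz = y_wheel time·Δb = 6 × (1) = 6, so new z* = 1008 + 6 = 1014.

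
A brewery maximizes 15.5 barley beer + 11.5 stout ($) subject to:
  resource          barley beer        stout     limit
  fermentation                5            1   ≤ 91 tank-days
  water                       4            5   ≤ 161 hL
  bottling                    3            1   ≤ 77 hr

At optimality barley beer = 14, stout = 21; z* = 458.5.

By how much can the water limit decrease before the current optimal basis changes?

Binding constraints: fermentation, water. The basis is B = [[5,1],[4,5]] with det 21.
Per unit decrease in water, x* moves by d = (0.0476, -0.2381).
The basis stays optimal until stout reaches 0; allowable decrease = 88.2 hL.

88.2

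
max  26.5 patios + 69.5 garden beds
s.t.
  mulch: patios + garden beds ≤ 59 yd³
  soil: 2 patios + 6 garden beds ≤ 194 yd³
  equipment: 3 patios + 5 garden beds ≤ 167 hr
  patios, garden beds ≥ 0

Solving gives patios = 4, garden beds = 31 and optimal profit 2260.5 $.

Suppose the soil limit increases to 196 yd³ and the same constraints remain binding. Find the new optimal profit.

2279.5

Check each constraint at x*: mulch 35/59 (slack 24); soil 194/194 (tight); equipment 167/167 (tight).
Slack constraints have shadow price 0 (complementary slackness).
Dual feasibility on the basic columns requires 2·y_soil + 3·y_equipment = 26.5, 6·y_soil + 5·y_equipment = 69.5.
This yields shadow prices y_soil = 9.5, y_equipment = 2.5.
Δz = y_soil·Δb = 9.5 × (2) = 19, so new z* = 2260.5 + 19 = 2279.5.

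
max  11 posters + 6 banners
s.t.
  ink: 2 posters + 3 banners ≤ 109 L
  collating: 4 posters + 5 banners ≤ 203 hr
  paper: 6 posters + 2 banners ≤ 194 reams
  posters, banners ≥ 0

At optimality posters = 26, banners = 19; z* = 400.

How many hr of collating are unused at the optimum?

4

collating used = 4·26 + 5·19 = 199; slack = 203 − 199 = 4.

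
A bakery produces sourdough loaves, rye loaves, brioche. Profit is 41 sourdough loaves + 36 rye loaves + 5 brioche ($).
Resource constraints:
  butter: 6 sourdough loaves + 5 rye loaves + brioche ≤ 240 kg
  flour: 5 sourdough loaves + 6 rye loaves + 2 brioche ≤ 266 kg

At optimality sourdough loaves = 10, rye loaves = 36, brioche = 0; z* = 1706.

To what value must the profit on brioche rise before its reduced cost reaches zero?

Both butter and flour are binding at x*.
The binding rows give the dual system: 6·y_butter + 5·y_flour = 41 and 5·y_butter + 6·y_flour = 36.
Solving: y_butter = 6, y_flour = 1.
brioche enters the basis when its profit ≥ yᵀa₃ = 6·1 + 1·2 = 8.

8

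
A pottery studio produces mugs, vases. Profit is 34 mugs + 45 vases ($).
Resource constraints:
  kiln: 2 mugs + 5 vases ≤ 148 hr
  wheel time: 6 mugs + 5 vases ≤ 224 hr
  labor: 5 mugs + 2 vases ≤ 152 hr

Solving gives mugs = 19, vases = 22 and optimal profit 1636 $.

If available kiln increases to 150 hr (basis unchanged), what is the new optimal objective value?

1646

Check each constraint at x*: kiln 148/148 (tight); wheel time 224/224 (tight); labor 139/152 (slack 13).
Since labor is not tight, its dual is 0.
From A_Bᵀ y = c: 2·y_kiln + 6·y_wheel time = 34; 5·y_kiln + 5·y_wheel time = 45.
Solving: y_kiln = 5, y_wheel time = 4.
Δz = y_kiln·Δb = 5 × (2) = 10, so new z* = 1636 + 10 = 1646.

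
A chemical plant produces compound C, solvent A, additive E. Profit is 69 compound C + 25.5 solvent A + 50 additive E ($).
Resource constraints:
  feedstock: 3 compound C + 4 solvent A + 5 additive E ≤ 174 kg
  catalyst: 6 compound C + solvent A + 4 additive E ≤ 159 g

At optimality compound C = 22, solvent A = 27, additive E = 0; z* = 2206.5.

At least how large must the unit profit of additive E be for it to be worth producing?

At the optimum: feedstock uses 174 of 174 (binding); catalyst uses 159 of 159 (binding).
The binding rows give the dual system: 3·y_feedstock + 6·y_catalyst = 69 and 4·y_feedstock + 1·y_catalyst = 25.5.
→ y_feedstock = 4 and y_catalyst = 9.5.
additive E enters the basis when its profit ≥ yᵀa₃ = 4·5 + 9.5·4 = 58.

58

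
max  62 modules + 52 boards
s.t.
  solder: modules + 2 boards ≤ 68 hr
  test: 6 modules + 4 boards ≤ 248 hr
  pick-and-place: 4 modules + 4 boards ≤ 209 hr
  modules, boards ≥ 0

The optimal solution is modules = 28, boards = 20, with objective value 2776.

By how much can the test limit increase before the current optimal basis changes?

Binding constraints: solder, test. The basis is B = [[1,2],[6,4]] with det -8.
Per unit increase in test, x* moves by d = (0.25, -0.125).
The basis stays optimal until pick-and-place becomes binding; allowable increase = 34 hr.

34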